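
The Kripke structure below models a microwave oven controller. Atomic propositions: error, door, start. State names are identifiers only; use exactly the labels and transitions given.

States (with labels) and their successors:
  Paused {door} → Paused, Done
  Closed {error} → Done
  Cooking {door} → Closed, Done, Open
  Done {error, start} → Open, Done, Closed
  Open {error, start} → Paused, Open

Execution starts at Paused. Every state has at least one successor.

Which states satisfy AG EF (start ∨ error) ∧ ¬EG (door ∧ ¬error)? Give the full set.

States satisfying EF (start ∨ error): {Paused, Closed, Cooking, Done, Open}.
States satisfying AG EF (start ∨ error): {Paused, Closed, Cooking, Done, Open}.
States satisfying door ∧ ¬error: {Paused, Cooking}.
States satisfying EG (door ∧ ¬error): {Paused}.
States satisfying ¬EG (door ∧ ¬error): {Closed, Cooking, Done, Open}.
States satisfying AG EF (start ∨ error) ∧ ¬EG (door ∧ ¬error): {Closed, Cooking, Done, Open}.

{Closed, Cooking, Done, Open}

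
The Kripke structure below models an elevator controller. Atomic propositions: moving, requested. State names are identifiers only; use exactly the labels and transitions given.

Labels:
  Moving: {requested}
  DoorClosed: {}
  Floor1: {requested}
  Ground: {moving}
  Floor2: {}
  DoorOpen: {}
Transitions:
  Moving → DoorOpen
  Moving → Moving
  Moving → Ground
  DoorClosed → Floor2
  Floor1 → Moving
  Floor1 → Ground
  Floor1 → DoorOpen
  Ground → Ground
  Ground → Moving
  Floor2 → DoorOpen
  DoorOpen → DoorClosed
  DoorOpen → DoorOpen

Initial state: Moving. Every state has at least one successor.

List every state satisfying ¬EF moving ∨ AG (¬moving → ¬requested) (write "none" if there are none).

States satisfying moving: {Ground}.
States satisfying EF moving: {Moving, Floor1, Ground}.
States satisfying ¬EF moving: {DoorClosed, Floor2, DoorOpen}.
States satisfying ¬moving → ¬requested: {DoorClosed, Ground, Floor2, DoorOpen}.
States satisfying AG (¬moving → ¬requested): {DoorClosed, Floor2, DoorOpen}.
States satisfying ¬EF moving ∨ AG (¬moving → ¬requested): {DoorClosed, Floor2, DoorOpen}.

{DoorClosed, Floor2, DoorOpen}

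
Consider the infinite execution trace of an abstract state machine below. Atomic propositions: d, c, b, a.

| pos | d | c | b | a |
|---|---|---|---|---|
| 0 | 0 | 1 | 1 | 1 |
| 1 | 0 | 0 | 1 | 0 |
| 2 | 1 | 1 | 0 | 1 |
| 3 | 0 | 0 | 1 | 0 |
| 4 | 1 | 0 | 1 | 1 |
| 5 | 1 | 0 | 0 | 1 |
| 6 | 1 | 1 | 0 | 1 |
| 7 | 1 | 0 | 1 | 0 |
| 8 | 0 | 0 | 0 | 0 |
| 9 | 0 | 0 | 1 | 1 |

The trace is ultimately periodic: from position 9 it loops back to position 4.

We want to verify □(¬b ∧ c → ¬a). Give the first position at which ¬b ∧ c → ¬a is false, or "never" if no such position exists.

2

Check ¬b ∧ c → ¬a at each position in order: 0 ✓, 1 ✓.
At position 2 the labels are {a, c, d}, so ¬b ∧ c → ¬a is false there. This is the first violation.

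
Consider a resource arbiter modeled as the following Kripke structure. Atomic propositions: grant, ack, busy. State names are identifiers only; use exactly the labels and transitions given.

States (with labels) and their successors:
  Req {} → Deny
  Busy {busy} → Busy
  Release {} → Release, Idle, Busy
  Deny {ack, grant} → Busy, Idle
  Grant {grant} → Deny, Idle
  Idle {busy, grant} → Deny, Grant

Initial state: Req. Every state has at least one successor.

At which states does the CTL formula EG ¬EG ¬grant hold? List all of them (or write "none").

{Req, Deny, Grant, Idle}

States satisfying ¬EG ¬grant: {Req, Deny, Grant, Idle}.
States satisfying EG ¬EG ¬grant: {Req, Deny, Grant, Idle}.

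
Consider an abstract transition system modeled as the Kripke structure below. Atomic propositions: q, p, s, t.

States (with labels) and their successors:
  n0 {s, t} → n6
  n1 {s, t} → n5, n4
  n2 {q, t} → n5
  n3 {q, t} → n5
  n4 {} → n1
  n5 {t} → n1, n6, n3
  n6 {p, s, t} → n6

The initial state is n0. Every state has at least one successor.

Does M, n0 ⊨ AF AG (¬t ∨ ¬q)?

States satisfying AG (¬t ∨ ¬q): {n0, n6}.
States satisfying AF AG (¬t ∨ ¬q): {n0, n6}.
n0 ∈ Sat(AF AG (¬t ∨ ¬q)).

Satisfied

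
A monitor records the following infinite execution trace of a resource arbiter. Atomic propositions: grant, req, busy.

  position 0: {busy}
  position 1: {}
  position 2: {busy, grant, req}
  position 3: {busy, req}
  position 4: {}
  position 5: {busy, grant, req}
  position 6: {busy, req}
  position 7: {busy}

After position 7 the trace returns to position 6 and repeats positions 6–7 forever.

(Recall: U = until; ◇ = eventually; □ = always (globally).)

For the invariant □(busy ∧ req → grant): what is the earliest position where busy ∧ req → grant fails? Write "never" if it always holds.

3

Check busy ∧ req → grant at each position in order: 0 ✓, 1 ✓, 2 ✓.
At position 3 the labels are {busy, req}, so busy ∧ req → grant is false there. This is the first violation.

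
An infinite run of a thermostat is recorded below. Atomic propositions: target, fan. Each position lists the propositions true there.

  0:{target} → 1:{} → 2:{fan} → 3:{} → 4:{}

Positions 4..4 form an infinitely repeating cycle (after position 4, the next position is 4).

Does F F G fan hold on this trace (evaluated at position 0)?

F G fan is false at every position 0..4, so it never becomes true and F F G fan fails.

Violated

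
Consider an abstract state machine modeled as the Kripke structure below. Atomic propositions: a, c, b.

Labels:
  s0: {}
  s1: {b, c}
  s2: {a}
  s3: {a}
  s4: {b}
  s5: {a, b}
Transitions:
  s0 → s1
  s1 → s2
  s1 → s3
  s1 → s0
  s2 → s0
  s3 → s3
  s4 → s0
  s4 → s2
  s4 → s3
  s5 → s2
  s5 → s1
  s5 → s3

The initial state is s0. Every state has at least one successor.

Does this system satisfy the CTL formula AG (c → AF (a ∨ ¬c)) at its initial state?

States satisfying c → AF (a ∨ ¬c): {s0, s1, s2, s3, s4, s5}.
States satisfying AG (c → AF (a ∨ ¬c)): {s0, s1, s2, s3, s4, s5}.
Every state reachable from s0 satisfies c → AF (a ∨ ¬c).
s0 ∈ Sat(AG (c → AF (a ∨ ¬c))).

Holds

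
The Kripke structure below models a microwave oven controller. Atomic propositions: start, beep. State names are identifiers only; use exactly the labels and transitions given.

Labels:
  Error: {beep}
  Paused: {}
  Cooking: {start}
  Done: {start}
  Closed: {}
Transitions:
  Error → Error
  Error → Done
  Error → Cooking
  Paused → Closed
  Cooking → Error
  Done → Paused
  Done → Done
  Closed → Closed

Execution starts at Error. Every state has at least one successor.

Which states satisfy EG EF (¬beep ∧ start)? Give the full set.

States satisfying EF (¬beep ∧ start): {Error, Cooking, Done}.
States satisfying EG EF (¬beep ∧ start): {Error, Cooking, Done}.

{Error, Cooking, Done}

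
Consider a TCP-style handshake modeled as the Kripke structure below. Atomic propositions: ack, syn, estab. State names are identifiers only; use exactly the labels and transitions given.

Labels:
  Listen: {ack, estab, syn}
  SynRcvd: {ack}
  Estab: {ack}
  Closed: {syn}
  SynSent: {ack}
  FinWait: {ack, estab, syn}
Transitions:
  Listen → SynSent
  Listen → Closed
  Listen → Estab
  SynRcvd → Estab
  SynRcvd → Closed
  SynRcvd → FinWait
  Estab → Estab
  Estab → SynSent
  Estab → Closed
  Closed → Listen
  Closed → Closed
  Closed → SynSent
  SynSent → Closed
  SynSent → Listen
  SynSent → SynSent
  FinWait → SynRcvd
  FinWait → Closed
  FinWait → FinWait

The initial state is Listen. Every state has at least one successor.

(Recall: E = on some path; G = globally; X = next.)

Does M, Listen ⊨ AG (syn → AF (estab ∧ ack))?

States satisfying syn → AF (estab ∧ ack): {Listen, SynRcvd, Estab, SynSent, FinWait}.
States satisfying AG (syn → AF (estab ∧ ack)): ∅.
Closed is reachable from Listen and violates syn → AF (estab ∧ ack), so AG fails at Listen.
Listen ∉ Sat(AG (syn → AF (estab ∧ ack))).

Violated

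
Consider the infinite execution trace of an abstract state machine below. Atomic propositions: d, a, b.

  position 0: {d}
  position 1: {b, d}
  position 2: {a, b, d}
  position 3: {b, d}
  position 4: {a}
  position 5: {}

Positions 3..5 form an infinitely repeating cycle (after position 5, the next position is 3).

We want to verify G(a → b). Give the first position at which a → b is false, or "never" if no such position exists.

4

Check a → b at each position in order: 0 ✓, 1 ✓, 2 ✓, 3 ✓.
At position 4 the labels are {a}, so a → b is false there. This is the first violation.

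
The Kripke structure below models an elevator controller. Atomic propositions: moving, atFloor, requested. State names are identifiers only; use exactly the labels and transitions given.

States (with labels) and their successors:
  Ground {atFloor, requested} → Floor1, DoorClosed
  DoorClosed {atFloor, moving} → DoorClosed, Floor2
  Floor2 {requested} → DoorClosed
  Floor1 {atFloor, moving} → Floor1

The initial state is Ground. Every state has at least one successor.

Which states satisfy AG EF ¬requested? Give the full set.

States satisfying EF ¬requested: {Ground, DoorClosed, Floor2, Floor1}.
States satisfying AG EF ¬requested: {Ground, DoorClosed, Floor2, Floor1}.

{Ground, DoorClosed, Floor2, Floor1}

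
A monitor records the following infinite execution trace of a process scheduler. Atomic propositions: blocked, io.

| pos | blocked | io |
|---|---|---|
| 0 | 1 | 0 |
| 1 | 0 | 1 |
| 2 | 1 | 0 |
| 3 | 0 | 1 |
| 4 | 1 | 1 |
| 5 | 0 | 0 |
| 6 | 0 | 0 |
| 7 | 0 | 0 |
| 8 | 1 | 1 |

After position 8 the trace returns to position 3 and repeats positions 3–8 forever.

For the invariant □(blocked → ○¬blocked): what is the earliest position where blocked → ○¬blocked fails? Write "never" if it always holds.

never

blocked → ○¬blocked holds at every position 0..8, and those are all the positions the trace ever visits, so the invariant □(blocked → ○¬blocked) is never violated.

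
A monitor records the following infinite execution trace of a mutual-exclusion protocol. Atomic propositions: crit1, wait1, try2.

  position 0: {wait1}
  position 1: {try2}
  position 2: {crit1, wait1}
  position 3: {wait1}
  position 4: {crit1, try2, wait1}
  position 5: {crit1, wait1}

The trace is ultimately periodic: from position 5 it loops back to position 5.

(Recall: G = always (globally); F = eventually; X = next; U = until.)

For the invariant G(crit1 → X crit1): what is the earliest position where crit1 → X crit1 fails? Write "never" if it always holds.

2

Check crit1 → X crit1 at each position in order: 0 ✓, 1 ✓.
At position 2 the labels are {crit1, wait1} and the next position 3 has {wait1}, so crit1 → X crit1 is false there. This is the first violation.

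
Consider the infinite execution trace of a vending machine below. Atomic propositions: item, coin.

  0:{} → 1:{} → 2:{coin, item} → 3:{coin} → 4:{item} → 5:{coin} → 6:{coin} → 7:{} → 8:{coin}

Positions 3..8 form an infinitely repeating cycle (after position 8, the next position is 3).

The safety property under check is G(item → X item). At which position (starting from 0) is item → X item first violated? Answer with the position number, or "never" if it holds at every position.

2

Check item → X item at each position in order: 0 ✓, 1 ✓.
At position 2 the labels are {coin, item} and the next position 3 has {coin}, so item → X item is false there. This is the first violation.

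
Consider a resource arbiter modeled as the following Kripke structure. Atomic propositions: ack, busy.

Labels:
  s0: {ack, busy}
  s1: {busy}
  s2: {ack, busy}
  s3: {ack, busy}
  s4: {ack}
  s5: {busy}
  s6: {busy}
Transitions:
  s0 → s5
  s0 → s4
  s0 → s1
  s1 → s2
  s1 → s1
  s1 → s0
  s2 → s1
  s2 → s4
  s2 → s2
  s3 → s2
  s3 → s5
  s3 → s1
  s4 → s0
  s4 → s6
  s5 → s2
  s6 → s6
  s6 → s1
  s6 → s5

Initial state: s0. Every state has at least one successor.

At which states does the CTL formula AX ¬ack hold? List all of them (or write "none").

{s6}

States satisfying ¬ack: {s1, s5, s6}.
States satisfying AX ¬ack: {s6}.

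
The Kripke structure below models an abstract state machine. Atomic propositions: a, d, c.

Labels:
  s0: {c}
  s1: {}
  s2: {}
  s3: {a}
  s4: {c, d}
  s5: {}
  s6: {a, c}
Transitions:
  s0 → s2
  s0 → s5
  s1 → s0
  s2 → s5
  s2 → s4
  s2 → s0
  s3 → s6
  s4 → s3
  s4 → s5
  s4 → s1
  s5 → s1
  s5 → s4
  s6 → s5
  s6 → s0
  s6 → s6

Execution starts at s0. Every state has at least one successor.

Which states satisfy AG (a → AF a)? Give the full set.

{s0, s1, s2, s3, s4, s5, s6}

States satisfying a → AF a: {s0, s1, s2, s3, s4, s5, s6}.
States satisfying AG (a → AF a): {s0, s1, s2, s3, s4, s5, s6}.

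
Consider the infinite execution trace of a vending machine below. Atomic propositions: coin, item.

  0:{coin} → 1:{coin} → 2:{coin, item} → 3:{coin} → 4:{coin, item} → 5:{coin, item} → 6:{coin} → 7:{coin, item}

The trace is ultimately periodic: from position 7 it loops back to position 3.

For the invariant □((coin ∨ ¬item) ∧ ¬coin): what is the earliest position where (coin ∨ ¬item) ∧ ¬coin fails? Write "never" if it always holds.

At position 0 the labels are {coin}, so (coin ∨ ¬item) ∧ ¬coin is false there. This is the first violation.

0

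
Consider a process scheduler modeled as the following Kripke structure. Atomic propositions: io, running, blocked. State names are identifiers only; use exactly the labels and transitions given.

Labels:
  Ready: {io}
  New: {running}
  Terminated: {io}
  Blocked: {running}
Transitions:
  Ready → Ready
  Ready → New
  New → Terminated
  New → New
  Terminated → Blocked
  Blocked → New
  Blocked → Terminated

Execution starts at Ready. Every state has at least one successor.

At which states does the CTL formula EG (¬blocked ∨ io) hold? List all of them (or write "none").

{Ready, New, Terminated, Blocked}

States satisfying ¬blocked ∨ io: {Ready, New, Terminated, Blocked}.
States satisfying EG (¬blocked ∨ io): {Ready, New, Terminated, Blocked}.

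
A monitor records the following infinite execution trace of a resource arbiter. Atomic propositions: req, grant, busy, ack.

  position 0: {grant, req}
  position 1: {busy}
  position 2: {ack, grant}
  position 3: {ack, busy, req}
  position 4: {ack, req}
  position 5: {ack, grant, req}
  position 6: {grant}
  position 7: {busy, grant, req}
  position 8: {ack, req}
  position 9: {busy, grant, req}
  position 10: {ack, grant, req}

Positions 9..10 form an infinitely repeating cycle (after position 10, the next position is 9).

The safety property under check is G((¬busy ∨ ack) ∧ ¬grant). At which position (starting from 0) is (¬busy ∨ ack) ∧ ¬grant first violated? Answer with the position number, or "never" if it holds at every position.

At position 0 the labels are {grant, req}, so (¬busy ∨ ack) ∧ ¬grant is false there. This is the first violation.

0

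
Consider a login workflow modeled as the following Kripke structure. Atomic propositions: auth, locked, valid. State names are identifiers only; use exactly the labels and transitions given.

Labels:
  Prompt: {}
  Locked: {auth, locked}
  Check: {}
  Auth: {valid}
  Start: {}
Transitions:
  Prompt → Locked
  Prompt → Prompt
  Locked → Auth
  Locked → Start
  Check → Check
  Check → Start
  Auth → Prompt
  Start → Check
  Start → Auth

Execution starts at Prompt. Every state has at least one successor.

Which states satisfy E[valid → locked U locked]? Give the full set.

{Prompt, Locked}

States satisfying valid → locked: {Prompt, Locked, Check, Start}.
States satisfying locked: {Locked}.
States satisfying E[valid → locked U locked]: {Prompt, Locked}.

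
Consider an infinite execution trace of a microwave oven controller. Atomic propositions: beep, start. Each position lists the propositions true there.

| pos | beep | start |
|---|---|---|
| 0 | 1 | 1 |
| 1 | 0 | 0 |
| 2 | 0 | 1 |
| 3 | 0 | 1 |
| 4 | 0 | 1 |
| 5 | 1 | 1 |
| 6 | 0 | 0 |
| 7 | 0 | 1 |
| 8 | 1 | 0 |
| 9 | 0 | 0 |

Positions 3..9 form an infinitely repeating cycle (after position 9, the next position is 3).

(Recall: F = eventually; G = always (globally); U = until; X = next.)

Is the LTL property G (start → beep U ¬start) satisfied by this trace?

No

start → beep U ¬start must hold at every position from 0 onward. It fails at position 2, so G (start → beep U ¬start) is false.
Positions where start holds: 0, 2, 3, 4, 5, 7.
Check beep U ¬start at each: 0→ok, 2→fails, 3→fails, 4→fails, 5→ok, 7→fails.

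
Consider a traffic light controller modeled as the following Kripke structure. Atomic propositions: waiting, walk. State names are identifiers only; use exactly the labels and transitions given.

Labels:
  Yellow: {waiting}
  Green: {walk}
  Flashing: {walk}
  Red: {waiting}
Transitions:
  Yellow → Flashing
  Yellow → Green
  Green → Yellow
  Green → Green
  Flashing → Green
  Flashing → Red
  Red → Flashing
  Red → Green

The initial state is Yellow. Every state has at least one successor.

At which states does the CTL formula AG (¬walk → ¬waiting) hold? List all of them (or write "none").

States satisfying ¬walk → ¬waiting: {Green, Flashing}.
States satisfying AG (¬walk → ¬waiting): ∅.

none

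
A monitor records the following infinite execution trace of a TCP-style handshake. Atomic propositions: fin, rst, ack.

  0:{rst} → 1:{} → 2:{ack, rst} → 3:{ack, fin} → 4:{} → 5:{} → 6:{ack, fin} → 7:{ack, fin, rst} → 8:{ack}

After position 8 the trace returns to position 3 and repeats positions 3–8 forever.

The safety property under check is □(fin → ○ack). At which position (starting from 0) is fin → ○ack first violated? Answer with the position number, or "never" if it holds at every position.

Check fin → ○ack at each position in order: 0 ✓, 1 ✓, 2 ✓.
At position 3 the labels are {ack, fin} and the next position 4 has {}, so fin → ○ack is false there. This is the first violation.

3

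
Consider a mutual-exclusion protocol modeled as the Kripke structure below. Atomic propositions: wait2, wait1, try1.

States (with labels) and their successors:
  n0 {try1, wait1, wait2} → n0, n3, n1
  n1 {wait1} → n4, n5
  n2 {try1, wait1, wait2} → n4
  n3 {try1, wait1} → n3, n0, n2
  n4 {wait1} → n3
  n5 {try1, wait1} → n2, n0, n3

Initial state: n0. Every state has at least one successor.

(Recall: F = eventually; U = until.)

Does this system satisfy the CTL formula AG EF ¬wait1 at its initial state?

Does not hold

States satisfying EF ¬wait1: ∅.
States satisfying AG EF ¬wait1: ∅.
n0 is reachable from n0 and violates EF ¬wait1, so AG fails at n0.
n0 ∉ Sat(AG EF ¬wait1).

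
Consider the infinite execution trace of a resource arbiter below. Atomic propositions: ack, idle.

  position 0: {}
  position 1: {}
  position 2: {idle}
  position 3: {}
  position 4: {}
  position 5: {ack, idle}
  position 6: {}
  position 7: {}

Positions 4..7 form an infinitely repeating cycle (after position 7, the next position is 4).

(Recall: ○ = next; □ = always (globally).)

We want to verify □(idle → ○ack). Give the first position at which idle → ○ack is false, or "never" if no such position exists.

Check idle → ○ack at each position in order: 0 ✓, 1 ✓.
At position 2 the labels are {idle} and the next position 3 has {}, so idle → ○ack is false there. This is the first violation.

2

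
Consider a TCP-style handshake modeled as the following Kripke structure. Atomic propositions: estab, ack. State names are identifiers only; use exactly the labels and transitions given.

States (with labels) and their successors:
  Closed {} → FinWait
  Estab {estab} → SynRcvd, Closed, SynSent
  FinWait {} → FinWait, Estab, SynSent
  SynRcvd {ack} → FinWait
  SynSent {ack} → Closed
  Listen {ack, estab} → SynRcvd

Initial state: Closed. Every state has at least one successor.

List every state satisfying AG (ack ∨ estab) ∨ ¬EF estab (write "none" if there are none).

none

States satisfying ack ∨ estab: {Estab, SynRcvd, SynSent, Listen}.
States satisfying AG (ack ∨ estab): ∅.
States satisfying estab: {Estab, Listen}.
States satisfying EF estab: {Closed, Estab, FinWait, SynRcvd, SynSent, Listen}.
States satisfying ¬EF estab: ∅.
States satisfying AG (ack ∨ estab) ∨ ¬EF estab: ∅.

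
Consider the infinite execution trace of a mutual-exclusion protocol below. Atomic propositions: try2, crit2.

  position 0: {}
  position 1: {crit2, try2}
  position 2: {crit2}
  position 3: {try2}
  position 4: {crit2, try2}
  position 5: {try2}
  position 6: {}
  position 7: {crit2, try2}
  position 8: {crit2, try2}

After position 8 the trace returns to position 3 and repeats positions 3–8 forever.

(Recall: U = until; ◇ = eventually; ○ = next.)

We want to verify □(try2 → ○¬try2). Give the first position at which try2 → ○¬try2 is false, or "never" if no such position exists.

Check try2 → ○¬try2 at each position in order: 0 ✓, 1 ✓, 2 ✓.
At position 3 the labels are {try2} and the next position 4 has {crit2, try2}, so try2 → ○¬try2 is false there. This is the first violation.

3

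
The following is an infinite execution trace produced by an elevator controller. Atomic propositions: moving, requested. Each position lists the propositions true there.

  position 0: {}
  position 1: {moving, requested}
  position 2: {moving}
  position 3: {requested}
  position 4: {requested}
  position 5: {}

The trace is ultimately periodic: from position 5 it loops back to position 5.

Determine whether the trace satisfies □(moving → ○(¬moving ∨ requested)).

No

moving → ○(¬moving ∨ requested) must hold at every position from 0 onward. It fails at position 1, so □(moving → ○(¬moving ∨ requested)) is false.
Positions where moving holds: 1, 2.
Check ○(¬moving ∨ requested) at each: 1→fails, 2→ok.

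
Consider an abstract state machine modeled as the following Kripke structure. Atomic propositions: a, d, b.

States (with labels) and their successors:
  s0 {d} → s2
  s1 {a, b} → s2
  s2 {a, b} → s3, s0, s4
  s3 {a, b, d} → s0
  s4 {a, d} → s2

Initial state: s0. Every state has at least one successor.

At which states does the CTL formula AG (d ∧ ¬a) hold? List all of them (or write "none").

none

States satisfying d ∧ ¬a: {s0}.
States satisfying AG (d ∧ ¬a): ∅.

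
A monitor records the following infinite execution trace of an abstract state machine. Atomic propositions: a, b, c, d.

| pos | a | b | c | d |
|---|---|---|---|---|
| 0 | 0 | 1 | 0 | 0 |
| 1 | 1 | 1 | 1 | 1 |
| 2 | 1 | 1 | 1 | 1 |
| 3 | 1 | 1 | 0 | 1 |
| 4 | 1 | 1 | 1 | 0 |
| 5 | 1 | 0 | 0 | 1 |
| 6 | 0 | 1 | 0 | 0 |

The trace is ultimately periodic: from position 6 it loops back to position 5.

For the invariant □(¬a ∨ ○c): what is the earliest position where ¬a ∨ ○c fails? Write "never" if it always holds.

2

Check ¬a ∨ ○c at each position in order: 0 ✓, 1 ✓.
At position 2 the labels are {a, b, c, d} and the next position 3 has {a, b, d}, so ¬a ∨ ○c is false there. This is the first violation.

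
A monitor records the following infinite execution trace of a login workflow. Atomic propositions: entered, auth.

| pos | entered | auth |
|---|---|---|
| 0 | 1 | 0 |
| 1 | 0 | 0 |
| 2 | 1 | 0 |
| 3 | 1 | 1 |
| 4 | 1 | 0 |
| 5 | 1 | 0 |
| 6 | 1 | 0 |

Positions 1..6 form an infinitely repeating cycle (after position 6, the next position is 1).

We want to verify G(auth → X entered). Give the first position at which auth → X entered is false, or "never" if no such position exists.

never

auth → X entered holds at every position 0..6, and those are all the positions the trace ever visits, so the invariant G(auth → X entered) is never violated.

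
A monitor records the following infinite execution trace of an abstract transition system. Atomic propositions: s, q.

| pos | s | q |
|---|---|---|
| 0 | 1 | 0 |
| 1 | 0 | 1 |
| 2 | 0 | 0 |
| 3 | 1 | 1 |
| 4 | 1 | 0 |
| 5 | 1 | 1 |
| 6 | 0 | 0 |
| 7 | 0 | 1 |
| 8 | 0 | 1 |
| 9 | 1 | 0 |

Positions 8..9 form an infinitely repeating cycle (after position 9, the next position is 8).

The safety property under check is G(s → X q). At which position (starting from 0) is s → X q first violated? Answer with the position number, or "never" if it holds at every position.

3

Check s → X q at each position in order: 0 ✓, 1 ✓, 2 ✓.
At position 3 the labels are {q, s} and the next position 4 has {s}, so s → X q is false there. This is the first violation.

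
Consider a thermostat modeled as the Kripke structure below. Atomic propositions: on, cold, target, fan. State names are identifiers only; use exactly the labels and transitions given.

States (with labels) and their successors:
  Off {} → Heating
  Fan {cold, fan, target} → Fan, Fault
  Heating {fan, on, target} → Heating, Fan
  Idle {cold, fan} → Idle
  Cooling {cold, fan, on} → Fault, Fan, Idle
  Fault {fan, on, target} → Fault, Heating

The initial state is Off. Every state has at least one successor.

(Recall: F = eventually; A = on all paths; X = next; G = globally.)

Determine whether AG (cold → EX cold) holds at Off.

States satisfying cold → EX cold: {Off, Fan, Heating, Idle, Cooling, Fault}.
States satisfying AG (cold → EX cold): {Off, Fan, Heating, Idle, Cooling, Fault}.
Every state reachable from Off satisfies cold → EX cold.
Off ∈ Sat(AG (cold → EX cold)).

Satisfied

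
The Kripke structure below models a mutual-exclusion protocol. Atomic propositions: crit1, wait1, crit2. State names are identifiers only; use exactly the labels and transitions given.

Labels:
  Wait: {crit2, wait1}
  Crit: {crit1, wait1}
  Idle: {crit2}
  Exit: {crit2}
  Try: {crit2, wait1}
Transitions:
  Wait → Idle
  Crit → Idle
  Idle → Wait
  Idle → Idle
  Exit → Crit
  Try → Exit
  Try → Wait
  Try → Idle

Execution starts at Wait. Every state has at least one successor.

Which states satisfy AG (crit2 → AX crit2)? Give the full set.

{Wait, Crit, Idle}

States satisfying crit2 → AX crit2: {Wait, Crit, Idle, Try}.
States satisfying AG (crit2 → AX crit2): {Wait, Crit, Idle}.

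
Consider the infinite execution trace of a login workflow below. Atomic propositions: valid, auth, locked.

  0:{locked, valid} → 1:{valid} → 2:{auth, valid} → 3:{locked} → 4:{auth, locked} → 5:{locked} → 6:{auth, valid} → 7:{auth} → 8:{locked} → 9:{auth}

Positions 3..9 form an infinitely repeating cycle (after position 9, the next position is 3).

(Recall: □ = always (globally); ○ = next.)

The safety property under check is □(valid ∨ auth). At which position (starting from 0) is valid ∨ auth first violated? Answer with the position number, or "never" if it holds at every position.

3

Check valid ∨ auth at each position in order: 0 ✓, 1 ✓, 2 ✓.
At position 3 the labels are {locked}, so valid ∨ auth is false there. This is the first violation.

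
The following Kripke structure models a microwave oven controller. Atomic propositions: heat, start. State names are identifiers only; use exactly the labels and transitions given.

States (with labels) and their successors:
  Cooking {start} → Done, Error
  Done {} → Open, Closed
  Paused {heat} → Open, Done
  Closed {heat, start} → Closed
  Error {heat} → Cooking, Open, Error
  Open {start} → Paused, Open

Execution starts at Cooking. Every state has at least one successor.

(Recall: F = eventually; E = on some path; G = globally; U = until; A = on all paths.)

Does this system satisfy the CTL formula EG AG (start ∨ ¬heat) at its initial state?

States satisfying AG (start ∨ ¬heat): {Closed}.
States satisfying EG AG (start ∨ ¬heat): {Closed}.
No suitable path/successor from Cooking witnesses the formula.
Cooking ∉ Sat(EG AG (start ∨ ¬heat)).

Violated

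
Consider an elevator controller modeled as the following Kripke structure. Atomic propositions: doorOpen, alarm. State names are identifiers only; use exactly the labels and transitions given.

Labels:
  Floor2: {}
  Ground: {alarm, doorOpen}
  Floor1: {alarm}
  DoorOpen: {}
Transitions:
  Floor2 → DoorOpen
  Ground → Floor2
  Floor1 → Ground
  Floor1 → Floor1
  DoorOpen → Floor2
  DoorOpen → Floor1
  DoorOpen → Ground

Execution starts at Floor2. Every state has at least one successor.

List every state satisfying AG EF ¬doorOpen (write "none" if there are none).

States satisfying EF ¬doorOpen: {Floor2, Ground, Floor1, DoorOpen}.
States satisfying AG EF ¬doorOpen: {Floor2, Ground, Floor1, DoorOpen}.

{Floor2, Ground, Floor1, DoorOpen}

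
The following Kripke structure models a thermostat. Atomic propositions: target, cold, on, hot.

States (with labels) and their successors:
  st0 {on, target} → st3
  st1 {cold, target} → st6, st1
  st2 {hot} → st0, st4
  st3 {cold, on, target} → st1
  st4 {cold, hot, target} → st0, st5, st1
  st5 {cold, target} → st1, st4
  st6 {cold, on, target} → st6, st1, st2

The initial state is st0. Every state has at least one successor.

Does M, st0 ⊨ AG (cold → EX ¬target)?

States satisfying cold → EX ¬target: {st0, st2, st6}.
States satisfying AG (cold → EX ¬target): ∅.
st1 is reachable from st0 and violates cold → EX ¬target, so AG fails at st0.
st0 ∉ Sat(AG (cold → EX ¬target)).

No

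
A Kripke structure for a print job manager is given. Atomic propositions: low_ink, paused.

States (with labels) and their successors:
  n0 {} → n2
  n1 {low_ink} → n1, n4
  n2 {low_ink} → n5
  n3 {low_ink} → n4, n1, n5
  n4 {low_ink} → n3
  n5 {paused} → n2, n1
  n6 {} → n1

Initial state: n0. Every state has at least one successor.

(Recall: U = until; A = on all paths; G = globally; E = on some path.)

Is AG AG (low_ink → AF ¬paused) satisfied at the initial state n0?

States satisfying AG (low_ink → AF ¬paused): {n0, n1, n2, n3, n4, n5, n6}.
States satisfying AG AG (low_ink → AF ¬paused): {n0, n1, n2, n3, n4, n5, n6}.
Every state reachable from n0 satisfies AG (low_ink → AF ¬paused).
n0 ∈ Sat(AG AG (low_ink → AF ¬paused)).

Satisfied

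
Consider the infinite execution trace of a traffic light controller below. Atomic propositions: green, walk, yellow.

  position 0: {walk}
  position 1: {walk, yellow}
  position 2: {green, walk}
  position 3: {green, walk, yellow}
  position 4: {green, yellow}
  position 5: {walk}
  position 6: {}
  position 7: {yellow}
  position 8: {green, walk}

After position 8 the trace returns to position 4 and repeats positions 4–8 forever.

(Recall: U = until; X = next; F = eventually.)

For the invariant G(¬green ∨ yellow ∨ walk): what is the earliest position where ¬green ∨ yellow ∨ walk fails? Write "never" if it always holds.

never

¬green ∨ yellow ∨ walk holds at every position 0..8, and those are all the positions the trace ever visits, so the invariant G(¬green ∨ yellow ∨ walk) is never violated.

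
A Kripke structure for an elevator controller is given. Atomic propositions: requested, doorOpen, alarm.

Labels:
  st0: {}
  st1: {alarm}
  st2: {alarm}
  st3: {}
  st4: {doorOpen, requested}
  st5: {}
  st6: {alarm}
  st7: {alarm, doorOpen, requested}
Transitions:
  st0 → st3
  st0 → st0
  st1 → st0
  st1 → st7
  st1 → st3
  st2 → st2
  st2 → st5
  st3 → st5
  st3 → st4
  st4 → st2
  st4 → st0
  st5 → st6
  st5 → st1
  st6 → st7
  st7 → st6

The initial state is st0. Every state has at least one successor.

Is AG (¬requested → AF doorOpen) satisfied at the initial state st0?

Violated

States satisfying ¬requested → AF doorOpen: {st4, st6, st7}.
States satisfying AG (¬requested → AF doorOpen): {st6, st7}.
st0 is reachable from st0 and violates ¬requested → AF doorOpen, so AG fails at st0.
st0 ∉ Sat(AG (¬requested → AF doorOpen)).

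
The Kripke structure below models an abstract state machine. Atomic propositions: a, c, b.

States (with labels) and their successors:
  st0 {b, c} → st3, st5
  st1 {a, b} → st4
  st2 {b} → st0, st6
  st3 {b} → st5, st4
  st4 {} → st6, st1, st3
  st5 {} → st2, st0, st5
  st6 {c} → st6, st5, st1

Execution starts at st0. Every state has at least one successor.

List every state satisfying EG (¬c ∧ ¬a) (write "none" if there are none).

States satisfying ¬c ∧ ¬a: {st2, st3, st4, st5}.
States satisfying EG (¬c ∧ ¬a): {st3, st4, st5}.

{st3, st4, st5}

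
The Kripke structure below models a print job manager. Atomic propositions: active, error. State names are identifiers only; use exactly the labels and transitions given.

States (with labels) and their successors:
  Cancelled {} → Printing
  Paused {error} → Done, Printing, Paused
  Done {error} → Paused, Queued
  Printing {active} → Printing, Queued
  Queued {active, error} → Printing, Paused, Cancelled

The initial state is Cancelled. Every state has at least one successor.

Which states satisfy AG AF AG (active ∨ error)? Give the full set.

States satisfying AF AG (active ∨ error): ∅.
States satisfying AG AF AG (active ∨ error): ∅.

none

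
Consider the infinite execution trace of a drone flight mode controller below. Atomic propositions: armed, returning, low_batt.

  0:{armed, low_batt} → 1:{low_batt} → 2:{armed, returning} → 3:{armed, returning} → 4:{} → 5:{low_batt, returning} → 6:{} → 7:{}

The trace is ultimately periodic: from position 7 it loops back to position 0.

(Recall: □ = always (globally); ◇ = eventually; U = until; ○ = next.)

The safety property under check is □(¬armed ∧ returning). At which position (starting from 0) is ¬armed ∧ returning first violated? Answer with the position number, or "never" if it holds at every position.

At position 0 the labels are {armed, low_batt}, so ¬armed ∧ returning is false there. This is the first violation.

0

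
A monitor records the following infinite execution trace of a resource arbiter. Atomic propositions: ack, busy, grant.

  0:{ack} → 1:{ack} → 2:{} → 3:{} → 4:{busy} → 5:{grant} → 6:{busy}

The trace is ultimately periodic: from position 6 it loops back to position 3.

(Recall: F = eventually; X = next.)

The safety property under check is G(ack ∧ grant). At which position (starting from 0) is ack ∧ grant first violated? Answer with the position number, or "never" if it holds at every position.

0

At position 0 the labels are {ack}, so ack ∧ grant is false there. This is the first violation.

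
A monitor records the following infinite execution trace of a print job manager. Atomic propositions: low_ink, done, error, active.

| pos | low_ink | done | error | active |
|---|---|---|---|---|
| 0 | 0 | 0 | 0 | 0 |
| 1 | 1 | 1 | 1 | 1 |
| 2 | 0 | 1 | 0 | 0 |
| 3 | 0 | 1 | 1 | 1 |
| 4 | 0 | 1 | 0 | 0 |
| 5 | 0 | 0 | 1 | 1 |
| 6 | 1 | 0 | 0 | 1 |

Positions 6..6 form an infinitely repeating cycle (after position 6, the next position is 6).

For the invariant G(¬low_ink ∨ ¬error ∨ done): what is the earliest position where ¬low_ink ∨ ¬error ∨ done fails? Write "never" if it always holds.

never

¬low_ink ∨ ¬error ∨ done holds at every position 0..6, and those are all the positions the trace ever visits, so the invariant G(¬low_ink ∨ ¬error ∨ done) is never violated.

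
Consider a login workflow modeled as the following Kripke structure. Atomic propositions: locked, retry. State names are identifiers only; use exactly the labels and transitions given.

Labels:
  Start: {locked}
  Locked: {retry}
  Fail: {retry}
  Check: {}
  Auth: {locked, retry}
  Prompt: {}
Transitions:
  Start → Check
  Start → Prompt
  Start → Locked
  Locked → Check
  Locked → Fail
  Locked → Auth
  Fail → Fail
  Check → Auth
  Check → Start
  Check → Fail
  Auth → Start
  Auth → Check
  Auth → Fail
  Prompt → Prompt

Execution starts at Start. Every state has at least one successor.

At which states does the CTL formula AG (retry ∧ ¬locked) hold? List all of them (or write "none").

{Fail}

States satisfying retry ∧ ¬locked: {Locked, Fail}.
States satisfying AG (retry ∧ ¬locked): {Fail}.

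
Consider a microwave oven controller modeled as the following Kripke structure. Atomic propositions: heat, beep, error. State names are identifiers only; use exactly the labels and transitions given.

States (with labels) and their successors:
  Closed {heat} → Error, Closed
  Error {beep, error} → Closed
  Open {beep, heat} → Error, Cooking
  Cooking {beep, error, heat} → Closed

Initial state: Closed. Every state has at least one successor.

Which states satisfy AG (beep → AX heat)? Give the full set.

States satisfying beep → AX heat: {Closed, Error, Cooking}.
States satisfying AG (beep → AX heat): {Closed, Error, Cooking}.

{Closed, Error, Cooking}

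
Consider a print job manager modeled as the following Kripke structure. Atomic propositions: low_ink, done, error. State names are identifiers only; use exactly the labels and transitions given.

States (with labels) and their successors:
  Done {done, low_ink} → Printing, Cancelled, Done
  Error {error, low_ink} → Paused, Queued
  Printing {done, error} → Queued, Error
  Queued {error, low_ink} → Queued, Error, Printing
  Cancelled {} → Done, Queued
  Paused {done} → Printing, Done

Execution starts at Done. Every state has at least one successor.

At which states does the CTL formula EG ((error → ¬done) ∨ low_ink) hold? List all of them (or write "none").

{Done, Error, Queued, Cancelled, Paused}

States satisfying (error → ¬done) ∨ low_ink: {Done, Error, Queued, Cancelled, Paused}.
States satisfying EG ((error → ¬done) ∨ low_ink): {Done, Error, Queued, Cancelled, Paused}.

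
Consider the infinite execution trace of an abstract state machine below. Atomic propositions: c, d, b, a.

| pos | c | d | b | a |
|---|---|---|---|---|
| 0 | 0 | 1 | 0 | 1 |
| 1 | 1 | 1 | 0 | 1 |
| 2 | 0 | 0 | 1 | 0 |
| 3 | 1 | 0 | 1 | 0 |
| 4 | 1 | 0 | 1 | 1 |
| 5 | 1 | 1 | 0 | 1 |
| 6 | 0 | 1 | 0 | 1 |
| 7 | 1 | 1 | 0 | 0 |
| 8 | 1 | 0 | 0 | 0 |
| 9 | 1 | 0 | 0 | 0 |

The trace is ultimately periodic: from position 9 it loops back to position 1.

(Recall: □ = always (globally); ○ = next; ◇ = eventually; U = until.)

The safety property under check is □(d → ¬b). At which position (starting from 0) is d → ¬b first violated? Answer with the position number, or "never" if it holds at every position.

d → ¬b holds at every position 0..9, and those are all the positions the trace ever visits, so the invariant □(d → ¬b) is never violated.

never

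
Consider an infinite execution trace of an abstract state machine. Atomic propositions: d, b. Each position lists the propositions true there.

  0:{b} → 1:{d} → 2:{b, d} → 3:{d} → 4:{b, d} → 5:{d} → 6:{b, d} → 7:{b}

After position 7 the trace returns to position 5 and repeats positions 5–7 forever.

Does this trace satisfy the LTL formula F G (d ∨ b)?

Satisfied

G (d ∨ b) holds at position 0, which is reachable from 0, so F G (d ∨ b) holds.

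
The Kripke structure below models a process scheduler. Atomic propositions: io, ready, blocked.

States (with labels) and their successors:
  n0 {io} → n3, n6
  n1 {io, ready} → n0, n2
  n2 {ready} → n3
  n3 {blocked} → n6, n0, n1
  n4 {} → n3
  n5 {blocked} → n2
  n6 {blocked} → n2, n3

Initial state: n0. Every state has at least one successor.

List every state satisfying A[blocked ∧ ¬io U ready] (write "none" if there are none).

{n1, n2, n5}

States satisfying blocked ∧ ¬io: {n3, n5, n6}.
States satisfying ready: {n1, n2}.
States satisfying A[blocked ∧ ¬io U ready]: {n1, n2, n5}.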